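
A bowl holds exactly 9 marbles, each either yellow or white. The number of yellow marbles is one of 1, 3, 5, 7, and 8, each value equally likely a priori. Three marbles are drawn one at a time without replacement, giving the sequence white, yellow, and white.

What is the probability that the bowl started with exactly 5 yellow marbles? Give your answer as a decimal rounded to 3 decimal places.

Under each hypothesis, the probability of the observed sequence is: P(data | r = 1) = (8/9)(1/8)(7/7) = 1/9; P(data | r = 3) = (6/9)(3/8)(5/7) = 5/28; P(data | r = 5) = (4/9)(5/8)(3/7) = 5/42; P(data | r = 7) = (2/9)(7/8)(1/7) = 1/36; P(data | r = 8) = (1/9)(8/8)(0/7) = 0.
The prior-weighted likelihoods are 1/5 · 1/9 = 1/45, 1/5 · 5/28 = 1/28, 1/5 · 5/42 = 1/42, 1/5 · 1/36 = 1/180, 1/5 · 0 = 0; these sum to 11/126.
By Bayes' rule, P(r = 5 | data) = (1/42) / (11/126) = 3/11.

0.273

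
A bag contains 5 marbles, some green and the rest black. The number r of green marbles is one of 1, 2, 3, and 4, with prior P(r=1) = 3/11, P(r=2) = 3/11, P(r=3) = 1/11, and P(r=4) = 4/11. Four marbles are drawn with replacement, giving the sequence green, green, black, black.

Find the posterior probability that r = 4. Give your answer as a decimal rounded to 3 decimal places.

0.250

For each hypothesis, P(data | H) works out to: P(data | r = 1) = (1/5)(1/5)(4/5)(4/5) = 0.0256; P(data | r = 2) = (2/5)(2/5)(3/5)(3/5) = 0.0576; P(data | r = 3) = (3/5)(3/5)(2/5)(2/5) = 0.0576; P(data | r = 4) = (4/5)(4/5)(1/5)(1/5) = 0.0256.
Weighting by the prior gives 3/11 · 0.0256 = 0.0069818, 3/11 · 0.0576 = 0.015709, 1/11 · 0.0576 = 0.0052364, 4/11 · 0.0256 = 0.0093091; with total 0.037236.
Therefore the posterior P(r = 4 | data) = (0.0093091) / (0.037236) = 0.25.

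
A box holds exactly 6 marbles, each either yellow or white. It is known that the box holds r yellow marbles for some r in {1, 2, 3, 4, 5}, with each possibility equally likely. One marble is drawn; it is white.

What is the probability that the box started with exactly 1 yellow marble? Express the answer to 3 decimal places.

Compute the likelihood of this draw for each case: P(data | r = 1) = (5/6) = 5/6; P(data | r = 2) = (4/6) = 2/3; P(data | r = 3) = (3/6) = 1/2; P(data | r = 4) = (2/6) = 1/3; P(data | r = 5) = (1/6) = 1/6.
Weighting by the prior gives 1/5 · 5/6 = 1/6, 1/5 · 2/3 = 2/15, 1/5 · 1/2 = 1/10, 1/5 · 1/3 = 1/15, 1/5 · 1/6 = 1/30; these sum to 1/2.
Therefore the posterior P(r = 1 | data) = (1/6) / (1/2) = 1/3.

0.333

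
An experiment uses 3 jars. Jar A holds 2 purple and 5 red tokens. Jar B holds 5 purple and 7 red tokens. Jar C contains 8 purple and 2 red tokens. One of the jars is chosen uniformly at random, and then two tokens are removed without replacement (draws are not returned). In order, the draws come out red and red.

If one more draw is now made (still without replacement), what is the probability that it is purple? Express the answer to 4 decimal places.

0.4553

Compute the likelihood of the observed sequence for each case: P(data | jar A) = (5/7)(4/6) = 0.47619; P(data | jar B) = (7/12)(6/11) = 0.31818; P(data | jar C) = (2/10)(1/9) = 0.022222.
Weighting by the prior gives 1/3 · 0.47619 = 0.15873, 1/3 · 0.31818 = 0.10606, 1/3 · 0.022222 = 0.0074074; summing to 0.2722.
Normalising, the posterior is P(jar A | data) = 0.58314, P(jar B | data) = 0.38964, P(jar C | data) = 0.027213.
So P(purple next | data) = Σ P(purple next | H) P(H | data) = (2/5)(0.58314) + (1/2)(0.38964) + (1)(0.027213) = 0.45529.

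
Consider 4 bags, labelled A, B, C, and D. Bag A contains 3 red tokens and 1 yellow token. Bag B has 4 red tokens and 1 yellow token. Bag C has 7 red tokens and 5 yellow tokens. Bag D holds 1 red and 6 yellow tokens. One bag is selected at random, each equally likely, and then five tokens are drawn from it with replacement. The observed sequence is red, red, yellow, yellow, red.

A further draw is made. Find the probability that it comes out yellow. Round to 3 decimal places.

0.322

Compute the likelihood of the observed sequence for each case: P(data | bag A) = (3/4)(3/4)(1/4)(1/4)(3/4) = 0.026367; P(data | bag B) = (4/5)(4/5)(1/5)(1/5)(4/5) = 0.02048; P(data | bag C) = (7/12)(7/12)(5/12)(5/12)(7/12) = 0.034461; P(data | bag D) = (1/7)(1/7)(6/7)(6/7)(1/7) = 0.002142.
Weighting by the prior gives 1/4 · 0.026367 = 0.0065918, 1/4 · 0.02048 = 0.00512, 1/4 · 0.034461 = 0.0086153, 1/4 · 0.002142 = 0.00053549; these sum to 0.020863.
The posterior is then P(bag A | data) = 0.31596, P(bag B | data) = 0.24542, P(bag C | data) = 0.41295, P(bag D | data) = 0.025668.
The predictive probability is P(yellow next | data) = (1/4)(0.31596) + (1/5)(0.24542) + (5/12)(0.41295) + (6/7)(0.025668) = 0.32214.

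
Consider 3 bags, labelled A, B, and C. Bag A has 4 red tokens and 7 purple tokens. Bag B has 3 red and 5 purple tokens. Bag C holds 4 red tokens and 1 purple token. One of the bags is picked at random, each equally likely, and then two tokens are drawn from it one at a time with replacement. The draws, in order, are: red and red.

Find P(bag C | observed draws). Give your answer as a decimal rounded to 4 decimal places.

0.7011

For each hypothesis, P(data | H) works out to: P(data | bag A) = (4/11)(4/11) = 0.13223; P(data | bag B) = (3/8)(3/8) = 0.14062; P(data | bag C) = (4/5)(4/5) = 0.64.
Multiplying each by its prior: 1/3 · 0.13223 = 0.044077, 1/3 · 0.14062 = 0.046875, 1/3 · 0.64 = 0.21333; with total 0.30429.
Hence P(bag C | data) = (0.21333) / (0.30429) = 0.7011.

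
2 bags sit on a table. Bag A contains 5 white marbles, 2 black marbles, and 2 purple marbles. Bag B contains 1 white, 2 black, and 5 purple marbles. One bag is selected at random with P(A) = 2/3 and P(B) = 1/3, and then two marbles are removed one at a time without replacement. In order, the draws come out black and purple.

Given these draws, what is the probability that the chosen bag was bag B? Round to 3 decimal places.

The likelihood of the observed sequence under each hypothesis: P(data | bag A) = (2/9)(2/8) = 1/18; P(data | bag B) = (2/8)(5/7) = 5/28.
Weighting by the prior gives 2/3 · 1/18 = 1/27, 1/3 · 5/28 = 5/84; summing to 73/756.
So P(bag B | data) = (5/84) / (73/756) = 45/73.

0.616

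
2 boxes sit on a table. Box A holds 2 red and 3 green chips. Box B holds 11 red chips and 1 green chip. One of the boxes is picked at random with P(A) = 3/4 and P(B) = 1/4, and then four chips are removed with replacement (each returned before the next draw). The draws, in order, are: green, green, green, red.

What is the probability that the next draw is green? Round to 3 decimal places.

0.599

Compute the likelihood of the observed sequence for each case: P(data | box A) = (3/5)(3/5)(3/5)(2/5) = 0.0864; P(data | box B) = (1/12)(1/12)(1/12)(11/12) = 0.00053048.
The prior-weighted likelihoods are 3/4 · 0.0864 = 0.0648, 1/4 · 0.00053048 = 0.00013262; summing to 0.064933.
The posterior is then P(box A | data) = 0.99796, P(box B | data) = 0.0020424.
The predictive probability is P(green next | data) = (3/5)(0.99796) + (1/12)(0.0020424) = 0.59894.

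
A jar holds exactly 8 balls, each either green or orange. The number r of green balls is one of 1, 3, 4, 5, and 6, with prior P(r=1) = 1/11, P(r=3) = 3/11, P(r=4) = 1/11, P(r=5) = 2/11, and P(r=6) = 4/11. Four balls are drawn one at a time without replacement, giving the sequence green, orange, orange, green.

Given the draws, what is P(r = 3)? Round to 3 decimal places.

0.366

Compute the likelihood of the observed sequence for each case: P(data | r = 1) = (1/8)(7/7)(6/6)(0/5) = 0; P(data | r = 3) = (3/8)(5/7)(4/6)(2/5) = 1/14; P(data | r = 4) = (4/8)(4/7)(3/6)(3/5) = 3/35; P(data | r = 5) = (5/8)(3/7)(2/6)(4/5) = 1/14; P(data | r = 6) = (6/8)(2/7)(1/6)(5/5) = 1/28.
The prior-weighted likelihoods are 1/11 · 0 = 0, 3/11 · 1/14 = 3/154, 1/11 · 3/35 = 3/385, 2/11 · 1/14 = 1/77, 4/11 · 1/28 = 1/77; these sum to 41/770.
Hence P(r = 3 | data) = (3/154) / (41/770) = 15/41.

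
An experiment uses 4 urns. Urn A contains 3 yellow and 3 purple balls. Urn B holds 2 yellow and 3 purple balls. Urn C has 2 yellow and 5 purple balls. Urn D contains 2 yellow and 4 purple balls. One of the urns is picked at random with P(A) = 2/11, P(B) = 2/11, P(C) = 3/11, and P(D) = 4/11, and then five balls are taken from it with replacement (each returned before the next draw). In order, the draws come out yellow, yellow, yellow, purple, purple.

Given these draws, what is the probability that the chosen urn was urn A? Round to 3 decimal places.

Compute the likelihood of the observed sequence for each case: P(data | urn A) = (3/6)(3/6)(3/6)(3/6)(3/6) = 0.03125; P(data | urn B) = (2/5)(2/5)(2/5)(3/5)(3/5) = 0.02304; P(data | urn C) = (2/7)(2/7)(2/7)(5/7)(5/7) = 0.0119; P(data | urn D) = (2/6)(2/6)(2/6)(4/6)(4/6) = 0.016461.
Multiplying each by its prior: 2/11 · 0.03125 = 0.0056818, 2/11 · 0.02304 = 0.0041891, 3/11 · 0.0119 = 0.0032454, 4/11 · 0.016461 = 0.0059858; summing to 0.019102.
Therefore the posterior P(urn A | data) = (0.0056818) / (0.019102) = 0.29744.

0.297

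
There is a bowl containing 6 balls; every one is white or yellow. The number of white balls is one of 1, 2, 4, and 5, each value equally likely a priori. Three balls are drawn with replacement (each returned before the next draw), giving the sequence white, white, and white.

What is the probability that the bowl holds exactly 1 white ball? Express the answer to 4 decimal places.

The likelihood of the observed sequence under each hypothesis: P(data | r = 1) = (1/6)(1/6)(1/6) = 1/216; P(data | r = 2) = (2/6)(2/6)(2/6) = 1/27; P(data | r = 4) = (4/6)(4/6)(4/6) = 8/27; P(data | r = 5) = (5/6)(5/6)(5/6) = 125/216.
Weighting by the prior gives 1/4 · 1/216 = 1/864, 1/4 · 1/27 = 1/108, 1/4 · 8/27 = 2/27, 1/4 · 125/216 = 125/864; these sum to 11/48.
Therefore the posterior P(r = 1 | data) = (1/864) / (11/48) = 1/198.

0.0051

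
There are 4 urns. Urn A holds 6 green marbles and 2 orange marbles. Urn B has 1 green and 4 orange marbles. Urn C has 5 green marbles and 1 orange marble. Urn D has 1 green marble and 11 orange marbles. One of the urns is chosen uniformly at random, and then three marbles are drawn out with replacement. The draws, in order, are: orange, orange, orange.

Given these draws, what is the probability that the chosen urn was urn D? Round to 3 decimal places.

0.591

Under each hypothesis, the probability of the observed sequence is: P(data | urn A) = (2/8)(2/8)(2/8) = 0.015625; P(data | urn B) = (4/5)(4/5)(4/5) = 0.512; P(data | urn C) = (1/6)(1/6)(1/6) = 0.0046296; P(data | urn D) = (11/12)(11/12)(11/12) = 0.77025.
Weighting by the prior gives 1/4 · 0.015625 = 0.0039062, 1/4 · 0.512 = 0.128, 1/4 · 0.0046296 = 0.0011574, 1/4 · 0.77025 = 0.19256; with total 0.32563.
By Bayes' rule, P(urn D | data) = (0.19256) / (0.32563) = 0.59136.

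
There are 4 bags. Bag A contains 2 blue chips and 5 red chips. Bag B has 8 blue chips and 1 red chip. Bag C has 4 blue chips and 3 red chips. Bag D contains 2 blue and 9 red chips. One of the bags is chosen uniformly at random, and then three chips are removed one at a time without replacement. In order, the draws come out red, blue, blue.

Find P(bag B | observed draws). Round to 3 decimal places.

0.319

Under each hypothesis, the probability of the observed sequence is: P(data | bag A) = (5/7)(2/6)(1/5) = 0.047619; P(data | bag B) = (1/9)(8/8)(7/7) = 0.11111; P(data | bag C) = (3/7)(4/6)(3/5) = 0.17143; P(data | bag D) = (9/11)(2/10)(1/9) = 0.018182.
Multiplying each by its prior: 1/4 · 0.047619 = 0.011905, 1/4 · 0.11111 = 0.027778, 1/4 · 0.17143 = 0.042857, 1/4 · 0.018182 = 0.0045455; with total 0.087085.
Therefore the posterior P(bag B | data) = (0.027778) / (0.087085) = 0.31897.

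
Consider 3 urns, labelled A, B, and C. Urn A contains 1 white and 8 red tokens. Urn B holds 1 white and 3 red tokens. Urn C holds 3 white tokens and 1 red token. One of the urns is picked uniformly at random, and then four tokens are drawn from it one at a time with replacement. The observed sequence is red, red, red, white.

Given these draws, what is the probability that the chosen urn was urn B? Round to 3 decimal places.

0.540

For each hypothesis, P(data | H) works out to: P(data | urn A) = (8/9)(8/9)(8/9)(1/9) = 0.078037; P(data | urn B) = (3/4)(3/4)(3/4)(1/4) = 0.10547; P(data | urn C) = (1/4)(1/4)(1/4)(3/4) = 0.011719.
Multiplying each by its prior: 1/3 · 0.078037 = 0.026012, 1/3 · 0.10547 = 0.035156, 1/3 · 0.011719 = 0.0039062; with total 0.065075.
Hence P(urn B | data) = (0.035156) / (0.065075) = 0.54024.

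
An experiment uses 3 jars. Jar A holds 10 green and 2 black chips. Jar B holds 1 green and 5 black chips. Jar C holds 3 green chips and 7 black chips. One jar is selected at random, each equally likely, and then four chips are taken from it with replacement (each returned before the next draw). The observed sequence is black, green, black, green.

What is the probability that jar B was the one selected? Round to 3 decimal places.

Under each hypothesis, the probability of the observed sequence is: P(data | jar A) = (2/12)(10/12)(2/12)(10/12) = 0.01929; P(data | jar B) = (5/6)(1/6)(5/6)(1/6) = 0.01929; P(data | jar C) = (7/10)(3/10)(7/10)(3/10) = 0.0441.
Weighting by the prior gives 1/3 · 0.01929 = 0.00643, 1/3 · 0.01929 = 0.00643, 1/3 · 0.0441 = 0.0147; these sum to 0.02756.
So P(jar B | data) = (0.00643) / (0.02756) = 0.23331.

0.233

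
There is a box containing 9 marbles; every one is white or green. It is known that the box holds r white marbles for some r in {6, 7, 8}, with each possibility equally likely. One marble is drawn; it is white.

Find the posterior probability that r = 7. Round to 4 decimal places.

0.3333

Compute the likelihood of this draw for each case: P(data | r = 6) = (6/9) = 2/3; P(data | r = 7) = (7/9) = 7/9; P(data | r = 8) = (8/9) = 8/9.
Multiplying each by its prior: 1/3 · 2/3 = 2/9, 1/3 · 7/9 = 7/27, 1/3 · 8/9 = 8/27; with total 7/9.
By Bayes' rule, P(r = 7 | data) = (7/27) / (7/9) = 1/3.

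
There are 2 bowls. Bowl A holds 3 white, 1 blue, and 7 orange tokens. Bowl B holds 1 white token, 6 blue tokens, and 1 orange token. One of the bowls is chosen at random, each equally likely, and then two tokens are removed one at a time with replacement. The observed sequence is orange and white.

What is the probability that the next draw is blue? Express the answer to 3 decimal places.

0.145

For each hypothesis, P(data | H) works out to: P(data | bowl A) = (7/11)(3/11) = 0.17355; P(data | bowl B) = (1/8)(1/8) = 0.015625.
The prior-weighted likelihoods are 1/2 · 0.17355 = 0.086777, 1/2 · 0.015625 = 0.0078125; these sum to 0.094589.
Dividing through by the total gives posterior P(bowl A | data) = 0.91741, P(bowl B | data) = 0.082594.
Averaging over the posterior, P(blue next | data) = (1/11)(0.91741) + (3/4)(0.082594) = 0.14535.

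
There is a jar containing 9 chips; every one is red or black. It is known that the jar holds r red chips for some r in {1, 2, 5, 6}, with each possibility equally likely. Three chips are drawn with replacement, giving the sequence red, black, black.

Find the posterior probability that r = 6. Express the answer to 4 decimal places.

For each hypothesis, P(data | H) works out to: P(data | r = 1) = (1/9)(8/9)(8/9) = 0.087791; P(data | r = 2) = (2/9)(7/9)(7/9) = 0.13443; P(data | r = 5) = (5/9)(4/9)(4/9) = 0.10974; P(data | r = 6) = (6/9)(3/9)(3/9) = 0.074074.
Weighting by the prior gives 1/4 · 0.087791 = 0.021948, 1/4 · 0.13443 = 0.033608, 1/4 · 0.10974 = 0.027435, 1/4 · 0.074074 = 0.018519; with total 0.10151.
So P(r = 6 | data) = (0.018519) / (0.10151) = 0.18243.

0.1824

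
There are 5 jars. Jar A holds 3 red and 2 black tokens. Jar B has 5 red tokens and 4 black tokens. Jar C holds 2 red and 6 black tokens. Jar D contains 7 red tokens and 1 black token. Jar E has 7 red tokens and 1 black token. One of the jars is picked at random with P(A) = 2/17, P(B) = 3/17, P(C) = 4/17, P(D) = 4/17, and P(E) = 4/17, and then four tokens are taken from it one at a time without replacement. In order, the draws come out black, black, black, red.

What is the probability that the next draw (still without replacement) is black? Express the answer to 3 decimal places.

0.655

Under each hypothesis, the probability of the observed sequence is: P(data | jar A) = (2/5)(1/4)(0/3) = 0; P(data | jar B) = (4/9)(3/8)(2/7)(5/6) = 5/126; P(data | jar C) = (6/8)(5/7)(4/6)(2/5) = 1/7; P(data | jar D) = (1/8)(0/7) = 0; P(data | jar E) = (1/8)(0/7) = 0.
Multiplying each by its prior: 2/17 · 0 = 0, 3/17 · 5/126 = 5/714, 4/17 · 1/7 = 4/119, 4/17 · 0 = 0, 4/17 · 0 = 0; these sum to 29/714.
Normalising, the posterior is P(jar A | data) = 0, P(jar B | data) = 5/29, P(jar C | data) = 24/29, P(jar D | data) = 0, P(jar E | data) = 0.
Averaging over the posterior, P(black next | data) = (1/5)(5/29) + (3/4)(24/29) = 19/29.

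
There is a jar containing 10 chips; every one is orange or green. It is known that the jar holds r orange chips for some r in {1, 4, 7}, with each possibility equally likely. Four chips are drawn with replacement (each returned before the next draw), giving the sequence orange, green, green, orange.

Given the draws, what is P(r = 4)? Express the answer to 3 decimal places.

0.525

Under each hypothesis, the probability of the observed sequence is: P(data | r = 1) = (1/10)(9/10)(9/10)(1/10) = 0.0081; P(data | r = 4) = (4/10)(6/10)(6/10)(4/10) = 0.0576; P(data | r = 7) = (7/10)(3/10)(3/10)(7/10) = 0.0441.
The prior-weighted likelihoods are 1/3 · 0.0081 = 0.0027, 1/3 · 0.0576 = 0.0192, 1/3 · 0.0441 = 0.0147; with total 0.0366.
Hence P(r = 4 | data) = (0.0192) / (0.0366) = 0.52459.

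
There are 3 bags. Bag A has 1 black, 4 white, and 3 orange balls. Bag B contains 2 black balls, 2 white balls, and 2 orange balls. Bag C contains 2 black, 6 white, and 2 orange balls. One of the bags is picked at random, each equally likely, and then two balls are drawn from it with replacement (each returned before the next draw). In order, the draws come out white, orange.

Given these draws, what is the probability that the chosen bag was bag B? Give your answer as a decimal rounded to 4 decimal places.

0.2654

For each hypothesis, P(data | H) works out to: P(data | bag A) = (4/8)(3/8) = 0.1875; P(data | bag B) = (2/6)(2/6) = 0.11111; P(data | bag C) = (6/10)(2/10) = 0.12.
Weighting by the prior gives 1/3 · 0.1875 = 0.0625, 1/3 · 0.11111 = 0.037037, 1/3 · 0.12 = 0.04; with total 0.13954.
Therefore the posterior P(bag B | data) = (0.037037) / (0.13954) = 0.26543.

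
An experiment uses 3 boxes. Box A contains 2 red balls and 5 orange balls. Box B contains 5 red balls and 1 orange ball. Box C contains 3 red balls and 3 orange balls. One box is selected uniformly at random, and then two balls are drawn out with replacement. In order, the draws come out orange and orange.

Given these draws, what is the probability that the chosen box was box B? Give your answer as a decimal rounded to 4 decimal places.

For each hypothesis, P(data | H) works out to: P(data | box A) = (5/7)(5/7) = 0.5102; P(data | box B) = (1/6)(1/6) = 0.027778; P(data | box C) = (3/6)(3/6) = 0.25.
Weighting by the prior gives 1/3 · 0.5102 = 0.17007, 1/3 · 0.027778 = 0.0092593, 1/3 · 0.25 = 0.083333; these sum to 0.26266.
Therefore the posterior P(box B | data) = (0.0092593) / (0.26266) = 0.035252.

0.0353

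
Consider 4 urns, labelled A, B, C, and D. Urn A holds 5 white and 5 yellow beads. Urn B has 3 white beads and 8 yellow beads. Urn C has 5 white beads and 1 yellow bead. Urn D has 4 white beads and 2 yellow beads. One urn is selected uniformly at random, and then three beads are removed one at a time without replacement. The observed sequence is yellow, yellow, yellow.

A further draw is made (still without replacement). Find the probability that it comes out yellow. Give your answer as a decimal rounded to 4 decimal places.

For each hypothesis, P(data | H) works out to: P(data | urn A) = (5/10)(4/9)(3/8) = 1/12; P(data | urn B) = (8/11)(7/10)(6/9) = 56/165; P(data | urn C) = (1/6)(0/5) = 0; P(data | urn D) = (2/6)(1/5)(0/4) = 0.
Multiplying each by its prior: 1/4 · 1/12 = 1/48, 1/4 · 56/165 = 14/165, 1/4 · 0 = 0, 1/4 · 0 = 0; these sum to 93/880.
Normalising, the posterior is P(urn A | data) = 0.19713, P(urn B | data) = 0.80287, P(urn C | data) = 0, P(urn D | data) = 0.
The predictive probability is P(yellow next | data) = (2/7)(0.19713) + (5/8)(0.80287) = 0.55812.

0.5581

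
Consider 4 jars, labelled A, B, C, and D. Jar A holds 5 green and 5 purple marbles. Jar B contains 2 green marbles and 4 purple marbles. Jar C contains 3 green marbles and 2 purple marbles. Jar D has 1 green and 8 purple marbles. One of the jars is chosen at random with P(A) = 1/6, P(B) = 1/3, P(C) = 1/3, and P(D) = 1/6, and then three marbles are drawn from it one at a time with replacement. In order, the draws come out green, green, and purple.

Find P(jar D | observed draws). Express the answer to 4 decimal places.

Compute the likelihood of the observed sequence for each case: P(data | jar A) = (5/10)(5/10)(5/10) = 0.125; P(data | jar B) = (2/6)(2/6)(4/6) = 0.074074; P(data | jar C) = (3/5)(3/5)(2/5) = 0.144; P(data | jar D) = (1/9)(1/9)(8/9) = 0.010974.
Multiplying each by its prior: 1/6 · 0.125 = 0.020833, 1/3 · 0.074074 = 0.024691, 1/3 · 0.144 = 0.048, 1/6 · 0.010974 = 0.001829; these sum to 0.095354.
Hence P(jar D | data) = (0.001829) / (0.095354) = 0.019181.

0.0192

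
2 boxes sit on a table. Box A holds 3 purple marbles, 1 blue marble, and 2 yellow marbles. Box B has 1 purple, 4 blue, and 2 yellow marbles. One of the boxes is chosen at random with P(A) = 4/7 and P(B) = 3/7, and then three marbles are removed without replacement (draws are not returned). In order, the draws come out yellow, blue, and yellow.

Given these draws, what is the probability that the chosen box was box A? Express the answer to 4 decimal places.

Under each hypothesis, the probability of the observed sequence is: P(data | box A) = (2/6)(1/5)(1/4) = 1/60; P(data | box B) = (2/7)(4/6)(1/5) = 4/105.
Weighting by the prior gives 4/7 · 1/60 = 1/105, 3/7 · 4/105 = 4/245; these sum to 19/735.
Therefore the posterior P(box A | data) = (1/105) / (19/735) = 7/19.

0.3684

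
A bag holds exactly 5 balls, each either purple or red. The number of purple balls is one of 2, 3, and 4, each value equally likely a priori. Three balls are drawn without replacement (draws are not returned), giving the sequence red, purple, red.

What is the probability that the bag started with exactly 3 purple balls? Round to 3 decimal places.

The likelihood of the observed sequence under each hypothesis: P(data | r = 2) = (3/5)(2/4)(2/3) = 1/5; P(data | r = 3) = (2/5)(3/4)(1/3) = 1/10; P(data | r = 4) = (1/5)(4/4)(0/3) = 0.
Weighting by the prior gives 1/3 · 1/5 = 1/15, 1/3 · 1/10 = 1/30, 1/3 · 0 = 0; these sum to 1/10.
Therefore the posterior P(r = 3 | data) = (1/30) / (1/10) = 1/3.

0.333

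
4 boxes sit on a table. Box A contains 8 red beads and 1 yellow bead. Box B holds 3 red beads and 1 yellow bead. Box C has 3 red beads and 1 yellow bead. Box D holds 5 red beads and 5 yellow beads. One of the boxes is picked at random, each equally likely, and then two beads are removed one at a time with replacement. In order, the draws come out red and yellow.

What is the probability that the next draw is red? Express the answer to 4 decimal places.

Under each hypothesis, the probability of the observed sequence is: P(data | box A) = (8/9)(1/9) = 0.098765; P(data | box B) = (3/4)(1/4) = 0.1875; P(data | box C) = (3/4)(1/4) = 0.1875; P(data | box D) = (5/10)(5/10) = 0.25.
Weighting by the prior gives 1/4 · 0.098765 = 0.024691, 1/4 · 0.1875 = 0.046875, 1/4 · 0.1875 = 0.046875, 1/4 · 0.25 = 0.0625; these sum to 0.18094.
Normalising, the posterior is P(box A | data) = 0.13646, P(box B | data) = 0.25906, P(box C | data) = 0.25906, P(box D | data) = 0.34542.
So P(red next | data) = Σ P(red next | H) P(H | data) = (8/9)(0.13646) + (3/4)(0.25906) + (3/4)(0.25906) + (1/2)(0.34542) = 0.6826.

0.6826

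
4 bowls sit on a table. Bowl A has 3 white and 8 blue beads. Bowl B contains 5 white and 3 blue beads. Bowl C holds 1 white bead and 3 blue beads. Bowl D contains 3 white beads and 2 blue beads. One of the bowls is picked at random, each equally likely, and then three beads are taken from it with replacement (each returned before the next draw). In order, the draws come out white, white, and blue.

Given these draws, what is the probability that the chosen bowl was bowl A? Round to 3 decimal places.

For each hypothesis, P(data | H) works out to: P(data | bowl A) = (3/11)(3/11)(8/11) = 0.054095; P(data | bowl B) = (5/8)(5/8)(3/8) = 0.14648; P(data | bowl C) = (1/4)(1/4)(3/4) = 0.046875; P(data | bowl D) = (3/5)(3/5)(2/5) = 0.144.
The prior-weighted likelihoods are 1/4 · 0.054095 = 0.013524, 1/4 · 0.14648 = 0.036621, 1/4 · 0.046875 = 0.011719, 1/4 · 0.144 = 0.036; these sum to 0.097864.
Hence P(bowl A | data) = (0.013524) / (0.097864) = 0.13819.

0.138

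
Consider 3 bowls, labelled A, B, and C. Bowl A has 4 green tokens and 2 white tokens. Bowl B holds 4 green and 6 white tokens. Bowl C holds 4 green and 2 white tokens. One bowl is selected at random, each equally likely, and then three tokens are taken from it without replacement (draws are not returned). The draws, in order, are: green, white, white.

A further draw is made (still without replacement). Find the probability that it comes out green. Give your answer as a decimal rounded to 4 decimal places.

0.6825

For each hypothesis, P(data | H) works out to: P(data | bowl A) = (4/6)(2/5)(1/4) = 1/15; P(data | bowl B) = (4/10)(6/9)(5/8) = 1/6; P(data | bowl C) = (4/6)(2/5)(1/4) = 1/15.
Weighting by the prior gives 1/3 · 1/15 = 1/45, 1/3 · 1/6 = 1/18, 1/3 · 1/15 = 1/45; summing to 1/10.
Dividing through by the total gives posterior P(bowl A | data) = 2/9, P(bowl B | data) = 5/9, P(bowl C | data) = 2/9.
So P(green next | data) = Σ P(green next | H) P(H | data) = (1)(2/9) + (3/7)(5/9) + (1)(2/9) = 43/63.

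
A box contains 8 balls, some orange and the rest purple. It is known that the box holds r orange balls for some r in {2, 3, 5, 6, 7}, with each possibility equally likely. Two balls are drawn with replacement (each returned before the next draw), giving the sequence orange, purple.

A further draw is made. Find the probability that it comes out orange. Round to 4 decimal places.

0.5430

The likelihood of the observed sequence under each hypothesis: P(data | r = 2) = (2/8)(6/8) = 3/16; P(data | r = 3) = (3/8)(5/8) = 15/64; P(data | r = 5) = (5/8)(3/8) = 15/64; P(data | r = 6) = (6/8)(2/8) = 3/16; P(data | r = 7) = (7/8)(1/8) = 7/64.
Multiplying each by its prior: 1/5 · 3/16 = 3/80, 1/5 · 15/64 = 3/64, 1/5 · 15/64 = 3/64, 1/5 · 3/16 = 3/80, 1/5 · 7/64 = 7/320; with total 61/320.
Normalising, the posterior is P(r = 2 | data) = 12/61, P(r = 3 | data) = 15/61, P(r = 5 | data) = 15/61, P(r = 6 | data) = 12/61, P(r = 7 | data) = 7/61.
So P(orange next | data) = Σ P(orange next | H) P(H | data) = (1/4)(12/61) + (3/8)(15/61) + (5/8)(15/61) + (3/4)(12/61) + (7/8)(7/61) = 265/488.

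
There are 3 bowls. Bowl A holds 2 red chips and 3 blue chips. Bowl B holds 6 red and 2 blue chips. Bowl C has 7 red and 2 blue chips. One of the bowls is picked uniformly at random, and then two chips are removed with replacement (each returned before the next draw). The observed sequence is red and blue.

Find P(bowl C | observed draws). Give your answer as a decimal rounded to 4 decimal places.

0.2879

For each hypothesis, P(data | H) works out to: P(data | bowl A) = (2/5)(3/5) = 0.24; P(data | bowl B) = (6/8)(2/8) = 0.1875; P(data | bowl C) = (7/9)(2/9) = 0.17284.
Weighting by the prior gives 1/3 · 0.24 = 0.08, 1/3 · 0.1875 = 0.0625, 1/3 · 0.17284 = 0.057613; summing to 0.20011.
So P(bowl C | data) = (0.057613) / (0.20011) = 0.2879.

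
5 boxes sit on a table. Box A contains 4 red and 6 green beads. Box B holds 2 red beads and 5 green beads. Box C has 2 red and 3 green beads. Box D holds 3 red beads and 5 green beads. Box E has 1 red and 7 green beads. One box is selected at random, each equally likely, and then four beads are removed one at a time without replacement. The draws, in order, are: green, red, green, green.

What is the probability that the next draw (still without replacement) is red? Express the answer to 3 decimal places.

Compute the likelihood of the observed sequence for each case: P(data | box A) = (6/10)(4/9)(5/8)(4/7) = 0.095238; P(data | box B) = (5/7)(2/6)(4/5)(3/4) = 0.14286; P(data | box C) = (3/5)(2/4)(2/3)(1/2) = 0.1; P(data | box D) = (5/8)(3/7)(4/6)(3/5) = 0.10714; P(data | box E) = (7/8)(1/7)(6/6)(5/5) = 0.125.
Weighting by the prior gives 1/5 · 0.095238 = 0.019048, 1/5 · 0.14286 = 0.028571, 1/5 · 0.1 = 0.02, 1/5 · 0.10714 = 0.021429, 1/5 · 0.125 = 0.025; these sum to 0.11405.
Dividing through by the total gives posterior P(box A | data) = 0.16701, P(box B | data) = 0.25052, P(box C | data) = 0.17537, P(box D | data) = 0.18789, P(box E | data) = 0.21921.
Averaging over the posterior, P(red next | data) = (1/2)(0.16701) + (1/3)(0.25052) + (1)(0.17537) + (1/2)(0.18789) + (0)(0.21921) = 0.43633.

0.436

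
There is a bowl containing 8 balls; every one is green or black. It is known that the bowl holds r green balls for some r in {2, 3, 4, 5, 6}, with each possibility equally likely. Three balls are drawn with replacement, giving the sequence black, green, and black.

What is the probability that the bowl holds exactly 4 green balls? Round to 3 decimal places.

0.229

Under each hypothesis, the probability of the observed sequence is: P(data | r = 2) = (6/8)(2/8)(6/8) = 9/64; P(data | r = 3) = (5/8)(3/8)(5/8) = 75/512; P(data | r = 4) = (4/8)(4/8)(4/8) = 1/8; P(data | r = 5) = (3/8)(5/8)(3/8) = 45/512; P(data | r = 6) = (2/8)(6/8)(2/8) = 3/64.
The prior-weighted likelihoods are 1/5 · 9/64 = 9/320, 1/5 · 75/512 = 15/512, 1/5 · 1/8 = 1/40, 1/5 · 45/512 = 9/512, 1/5 · 3/64 = 3/320; with total 7/64.
Hence P(r = 4 | data) = (1/40) / (7/64) = 8/35.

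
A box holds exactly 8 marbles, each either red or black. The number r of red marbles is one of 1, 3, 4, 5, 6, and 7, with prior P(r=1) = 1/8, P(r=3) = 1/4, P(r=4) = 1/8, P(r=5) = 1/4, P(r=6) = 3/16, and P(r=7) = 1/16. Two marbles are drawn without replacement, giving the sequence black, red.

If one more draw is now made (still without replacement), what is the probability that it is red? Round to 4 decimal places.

Under each hypothesis, the probability of the observed sequence is: P(data | r = 1) = (7/8)(1/7) = 1/8; P(data | r = 3) = (5/8)(3/7) = 15/56; P(data | r = 4) = (4/8)(4/7) = 2/7; P(data | r = 5) = (3/8)(5/7) = 15/56; P(data | r = 6) = (2/8)(6/7) = 3/14; P(data | r = 7) = (1/8)(7/7) = 1/8.
Multiplying each by its prior: 1/8 · 1/8 = 1/64, 1/4 · 15/56 = 15/224, 1/8 · 2/7 = 1/28, 1/4 · 15/56 = 15/224, 3/16 · 3/14 = 9/224, 1/16 · 1/8 = 1/128; summing to 209/896.
The posterior is then P(r = 1 | data) = 14/209, P(r = 3 | data) = 60/209, P(r = 4 | data) = 32/209, P(r = 5 | data) = 60/209, P(r = 6 | data) = 36/209, P(r = 7 | data) = 7/209.
Averaging over the posterior, P(red next | data) = (0)(14/209) + (1/3)(60/209) + (1/2)(32/209) + (2/3)(60/209) + (5/6)(36/209) + (1)(7/209) = 113/209.

0.5407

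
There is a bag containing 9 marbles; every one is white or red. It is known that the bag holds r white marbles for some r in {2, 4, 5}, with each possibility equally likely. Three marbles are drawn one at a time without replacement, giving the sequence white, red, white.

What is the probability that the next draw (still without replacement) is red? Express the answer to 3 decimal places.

0.610

Under each hypothesis, the probability of the observed sequence is: P(data | r = 2) = (2/9)(7/8)(1/7) = 1/36; P(data | r = 4) = (4/9)(5/8)(3/7) = 5/42; P(data | r = 5) = (5/9)(4/8)(4/7) = 10/63.
Multiplying each by its prior: 1/3 · 1/36 = 1/108, 1/3 · 5/42 = 5/126, 1/3 · 10/63 = 10/189; with total 11/108.
Dividing through by the total gives posterior P(r = 2 | data) = 1/11, P(r = 4 | data) = 30/77, P(r = 5 | data) = 40/77.
So P(red next | data) = Σ P(red next | H) P(H | data) = (1)(1/11) + (2/3)(30/77) + (1/2)(40/77) = 47/77.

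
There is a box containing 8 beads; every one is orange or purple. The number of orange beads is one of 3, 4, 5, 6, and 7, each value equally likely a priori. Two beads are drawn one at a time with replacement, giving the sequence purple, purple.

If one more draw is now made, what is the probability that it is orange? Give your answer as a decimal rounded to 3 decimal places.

Under each hypothesis, the probability of the observed sequence is: P(data | r = 3) = (5/8)(5/8) = 25/64; P(data | r = 4) = (4/8)(4/8) = 1/4; P(data | r = 5) = (3/8)(3/8) = 9/64; P(data | r = 6) = (2/8)(2/8) = 1/16; P(data | r = 7) = (1/8)(1/8) = 1/64.
The prior-weighted likelihoods are 1/5 · 25/64 = 5/64, 1/5 · 1/4 = 1/20, 1/5 · 9/64 = 9/320, 1/5 · 1/16 = 1/80, 1/5 · 1/64 = 1/320; with total 11/64.
Dividing through by the total gives posterior P(r = 3 | data) = 5/11, P(r = 4 | data) = 16/55, P(r = 5 | data) = 9/55, P(r = 6 | data) = 4/55, P(r = 7 | data) = 1/55.
So P(orange next | data) = Σ P(orange next | H) P(H | data) = (3/8)(5/11) + (1/2)(16/55) + (5/8)(9/55) + (3/4)(4/55) + (7/8)(1/55) = 43/88.

0.489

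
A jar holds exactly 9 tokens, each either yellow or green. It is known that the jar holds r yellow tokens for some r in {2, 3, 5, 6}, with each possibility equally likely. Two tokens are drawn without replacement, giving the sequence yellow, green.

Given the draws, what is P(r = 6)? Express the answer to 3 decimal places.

0.257

For each hypothesis, P(data | H) works out to: P(data | r = 2) = (2/9)(7/8) = 7/36; P(data | r = 3) = (3/9)(6/8) = 1/4; P(data | r = 5) = (5/9)(4/8) = 5/18; P(data | r = 6) = (6/9)(3/8) = 1/4.
The prior-weighted likelihoods are 1/4 · 7/36 = 7/144, 1/4 · 1/4 = 1/16, 1/4 · 5/18 = 5/72, 1/4 · 1/4 = 1/16; with total 35/144.
By Bayes' rule, P(r = 6 | data) = (1/16) / (35/144) = 9/35.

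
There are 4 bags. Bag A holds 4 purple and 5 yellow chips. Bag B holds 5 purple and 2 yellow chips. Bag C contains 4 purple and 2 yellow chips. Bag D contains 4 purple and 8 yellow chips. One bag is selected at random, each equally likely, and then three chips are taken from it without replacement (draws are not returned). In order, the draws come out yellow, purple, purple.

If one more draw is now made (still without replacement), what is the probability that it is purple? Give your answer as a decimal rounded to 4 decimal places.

Under each hypothesis, the probability of the observed sequence is: P(data | bag A) = (5/9)(4/8)(3/7) = 0.11905; P(data | bag B) = (2/7)(5/6)(4/5) = 0.19048; P(data | bag C) = (2/6)(4/5)(3/4) = 0.2; P(data | bag D) = (8/12)(4/11)(3/10) = 0.072727.
Multiplying each by its prior: 1/4 · 0.11905 = 0.029762, 1/4 · 0.19048 = 0.047619, 1/4 · 0.2 = 0.05, 1/4 · 0.072727 = 0.018182; with total 0.14556.
Dividing through by the total gives posterior P(bag A | data) = 0.20446, P(bag B | data) = 0.32714, P(bag C | data) = 0.34349, P(bag D | data) = 0.12491.
Averaging over the posterior, P(purple next | data) = (1/3)(0.20446) + (3/4)(0.32714) + (2/3)(0.34349) + (2/9)(0.12491) = 0.57026.

0.5703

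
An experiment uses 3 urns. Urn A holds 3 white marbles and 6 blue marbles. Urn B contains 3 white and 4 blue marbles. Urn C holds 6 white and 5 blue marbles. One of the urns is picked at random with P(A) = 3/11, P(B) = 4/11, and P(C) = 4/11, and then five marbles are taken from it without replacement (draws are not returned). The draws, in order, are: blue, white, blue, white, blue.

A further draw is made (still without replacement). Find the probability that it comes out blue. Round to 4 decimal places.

0.5281

Compute the likelihood of the observed sequence for each case: P(data | urn A) = (6/9)(3/8)(5/7)(2/6)(4/5) = 0.047619; P(data | urn B) = (4/7)(3/6)(3/5)(2/4)(2/3) = 0.057143; P(data | urn C) = (5/11)(6/10)(4/9)(5/8)(3/7) = 0.032468.
Multiplying each by its prior: 3/11 · 0.047619 = 0.012987, 4/11 · 0.057143 = 0.020779, 4/11 · 0.032468 = 0.011806; summing to 0.045573.
The posterior is then P(urn A | data) = 0.28497, P(urn B | data) = 0.45596, P(urn C | data) = 0.25907.
So P(blue next | data) = Σ P(blue next | H) P(H | data) = (3/4)(0.28497) + (1/2)(0.45596) + (1/3)(0.25907) = 0.52807.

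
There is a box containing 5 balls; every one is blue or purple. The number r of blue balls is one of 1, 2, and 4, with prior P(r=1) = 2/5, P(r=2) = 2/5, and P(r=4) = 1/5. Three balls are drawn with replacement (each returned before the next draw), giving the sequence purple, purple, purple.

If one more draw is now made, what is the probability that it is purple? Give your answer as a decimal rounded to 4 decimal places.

For each hypothesis, P(data | H) works out to: P(data | r = 1) = (4/5)(4/5)(4/5) = 64/125; P(data | r = 2) = (3/5)(3/5)(3/5) = 27/125; P(data | r = 4) = (1/5)(1/5)(1/5) = 1/125.
Multiplying each by its prior: 2/5 · 64/125 = 128/625, 2/5 · 27/125 = 54/625, 1/5 · 1/125 = 1/625; these sum to 183/625.
The posterior is then P(r = 1 | data) = 128/183, P(r = 2 | data) = 18/61, P(r = 4 | data) = 1/183.
The predictive probability is P(purple next | data) = (4/5)(128/183) + (3/5)(18/61) + (1/5)(1/183) = 45/61.

0.7377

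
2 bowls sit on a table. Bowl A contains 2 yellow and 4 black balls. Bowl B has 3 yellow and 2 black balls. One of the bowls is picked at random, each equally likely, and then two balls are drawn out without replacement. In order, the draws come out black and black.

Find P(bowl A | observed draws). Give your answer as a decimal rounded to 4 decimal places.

0.8000

Compute the likelihood of the observed sequence for each case: P(data | bowl A) = (4/6)(3/5) = 2/5; P(data | bowl B) = (2/5)(1/4) = 1/10.
Weighting by the prior gives 1/2 · 2/5 = 1/5, 1/2 · 1/10 = 1/20; with total 1/4.
By Bayes' rule, P(bowl A | data) = (1/5) / (1/4) = 4/5.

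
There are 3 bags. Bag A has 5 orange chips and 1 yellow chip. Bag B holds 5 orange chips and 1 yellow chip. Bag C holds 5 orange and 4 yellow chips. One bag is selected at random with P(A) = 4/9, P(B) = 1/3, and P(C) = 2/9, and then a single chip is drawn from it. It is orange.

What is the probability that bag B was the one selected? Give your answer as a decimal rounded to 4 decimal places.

The likelihood of this draw under each hypothesis: P(data | bag A) = (5/6) = 5/6; P(data | bag B) = (5/6) = 5/6; P(data | bag C) = (5/9) = 5/9.
The prior-weighted likelihoods are 4/9 · 5/6 = 10/27, 1/3 · 5/6 = 5/18, 2/9 · 5/9 = 10/81; with total 125/162.
By Bayes' rule, P(bag B | data) = (5/18) / (125/162) = 9/25.

0.3600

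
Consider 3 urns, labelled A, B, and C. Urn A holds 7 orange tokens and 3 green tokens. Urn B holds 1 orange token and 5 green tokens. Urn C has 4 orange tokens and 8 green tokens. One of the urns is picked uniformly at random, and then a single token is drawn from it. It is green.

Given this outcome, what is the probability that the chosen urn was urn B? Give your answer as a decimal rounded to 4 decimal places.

For each hypothesis, P(data | H) works out to: P(data | urn A) = (3/10) = 3/10; P(data | urn B) = (5/6) = 5/6; P(data | urn C) = (8/12) = 2/3.
Multiplying each by its prior: 1/3 · 3/10 = 1/10, 1/3 · 5/6 = 5/18, 1/3 · 2/3 = 2/9; these sum to 3/5.
So P(urn B | data) = (5/18) / (3/5) = 25/54.

0.4630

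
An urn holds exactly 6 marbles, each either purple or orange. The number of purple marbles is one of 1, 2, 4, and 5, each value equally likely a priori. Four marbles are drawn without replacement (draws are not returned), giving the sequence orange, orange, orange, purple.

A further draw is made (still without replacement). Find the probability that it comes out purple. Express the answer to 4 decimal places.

Compute the likelihood of the observed sequence for each case: P(data | r = 1) = (5/6)(4/5)(3/4)(1/3) = 1/6; P(data | r = 2) = (4/6)(3/5)(2/4)(2/3) = 2/15; P(data | r = 4) = (2/6)(1/5)(0/4) = 0; P(data | r = 5) = (1/6)(0/5) = 0.
Multiplying each by its prior: 1/4 · 1/6 = 1/24, 1/4 · 2/15 = 1/30, 1/4 · 0 = 0, 1/4 · 0 = 0; summing to 3/40.
Dividing through by the total gives posterior P(r = 1 | data) = 5/9, P(r = 2 | data) = 4/9, P(r = 4 | data) = 0, P(r = 5 | data) = 0.
Averaging over the posterior, P(purple next | data) = (0)(5/9) + (1/2)(4/9) = 2/9.

0.2222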